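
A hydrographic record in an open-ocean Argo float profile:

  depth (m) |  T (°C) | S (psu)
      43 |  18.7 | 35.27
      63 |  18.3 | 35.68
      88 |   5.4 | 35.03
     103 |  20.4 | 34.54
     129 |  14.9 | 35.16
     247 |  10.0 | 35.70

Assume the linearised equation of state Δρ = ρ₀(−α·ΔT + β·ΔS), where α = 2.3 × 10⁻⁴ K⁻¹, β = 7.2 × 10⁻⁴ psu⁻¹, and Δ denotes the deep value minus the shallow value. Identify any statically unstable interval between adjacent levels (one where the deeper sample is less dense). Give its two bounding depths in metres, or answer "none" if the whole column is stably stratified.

88–103 m

Evaluate Δρ/ρ₀ = −αΔT + βΔS across each adjacent pair:
  43–63 m: −αΔT+βΔS = −(2.3 × 10⁻⁴)(-0.4)+(7.2 × 10⁻⁴)(+0.41) = 3.9 × 10⁻⁴ → stable
  63–88 m: −αΔT+βΔS = −(2.3 × 10⁻⁴)(-12.9)+(7.2 × 10⁻⁴)(-0.65) = 2.5 × 10⁻³ → stable
  88–103 m: −αΔT+βΔS = −(2.3 × 10⁻⁴)(+15.0)+(7.2 × 10⁻⁴)(-0.49) = -3.8 × 10⁻³ → UNSTABLE
  103–129 m: −αΔT+βΔS = −(2.3 × 10⁻⁴)(-5.5)+(7.2 × 10⁻⁴)(+0.62) = 1.7 × 10⁻³ → stable
  129–247 m: −αΔT+βΔS = −(2.3 × 10⁻⁴)(-4.9)+(7.2 × 10⁻⁴)(+0.54) = 1.5 × 10⁻³ → stable
The 88–103 m interval has Δρ < 0: lighter water underlies denser water.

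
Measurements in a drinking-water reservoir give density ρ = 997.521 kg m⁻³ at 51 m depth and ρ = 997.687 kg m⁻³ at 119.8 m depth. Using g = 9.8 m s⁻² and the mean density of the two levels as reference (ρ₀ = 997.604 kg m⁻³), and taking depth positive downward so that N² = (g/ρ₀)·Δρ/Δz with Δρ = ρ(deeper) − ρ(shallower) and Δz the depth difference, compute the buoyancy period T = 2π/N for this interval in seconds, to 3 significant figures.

Δρ = 997.687 − 997.521 = 0.166 kg m⁻³ over Δz = 119.8 − 51 = 68.8 m.
N² = (9.8/997.604) × (0.166/68.8) = 2.3702 × 10⁻⁵ s⁻².
N = √(2.3702 × 10⁻⁵) = 4.8685 × 10⁻³ rad s⁻¹, so T = 2π/N = 1.2906 × 10³ s ≈ 1.29 × 10³ s.

1.29 × 10³ s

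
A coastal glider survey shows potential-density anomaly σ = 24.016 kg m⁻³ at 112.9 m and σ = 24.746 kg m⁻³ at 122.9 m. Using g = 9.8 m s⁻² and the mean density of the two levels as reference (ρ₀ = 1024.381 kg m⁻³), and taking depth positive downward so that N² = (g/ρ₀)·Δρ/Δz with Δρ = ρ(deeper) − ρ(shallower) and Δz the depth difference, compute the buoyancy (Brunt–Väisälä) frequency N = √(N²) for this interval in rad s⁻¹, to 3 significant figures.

Δρ = 1024.746 − 1024.016 = 0.730 kg m⁻³ over Δz = 122.9 − 112.9 = 10 m.
N² = (9.8/1024.381) × (0.730/10) = 6.9837 × 10⁻⁴ s⁻².
N = √(6.9837 × 10⁻⁴) = 0.026427 rad s⁻¹ ≈ 0.0264 rad s⁻¹.

0.0264 rad s⁻¹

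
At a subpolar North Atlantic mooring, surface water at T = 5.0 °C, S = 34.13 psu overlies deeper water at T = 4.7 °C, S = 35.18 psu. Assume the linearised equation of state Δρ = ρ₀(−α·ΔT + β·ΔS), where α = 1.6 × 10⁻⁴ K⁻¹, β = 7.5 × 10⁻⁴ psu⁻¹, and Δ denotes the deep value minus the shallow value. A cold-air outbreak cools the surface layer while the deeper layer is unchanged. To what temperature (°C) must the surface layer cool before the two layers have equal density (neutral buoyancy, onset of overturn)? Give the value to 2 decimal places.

Neutral buoyancy requires Δρ = 0, i.e. −α(T_deep − T_surf′) + β(S_deep − S_surf) = 0.
T_surf′ = T_deep − (β/α)·ΔS = 4.7 − (7.5 × 10⁻⁴/1.6 × 10⁻⁴)·(+1.05) = -0.2219 °C.
Cooling required: 5.0 − (-0.2219) = 5.2219 °C.

-0.22 °C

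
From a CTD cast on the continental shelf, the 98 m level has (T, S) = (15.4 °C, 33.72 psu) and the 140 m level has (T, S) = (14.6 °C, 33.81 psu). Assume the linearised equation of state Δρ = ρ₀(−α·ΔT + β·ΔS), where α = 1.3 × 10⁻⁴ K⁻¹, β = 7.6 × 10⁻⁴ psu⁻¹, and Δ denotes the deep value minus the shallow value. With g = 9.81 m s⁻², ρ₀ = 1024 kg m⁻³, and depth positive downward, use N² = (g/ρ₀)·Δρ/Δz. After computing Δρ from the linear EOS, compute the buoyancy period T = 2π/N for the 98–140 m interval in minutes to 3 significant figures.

ΔT = -0.8 K, ΔS = +0.09 psu (deep − shallow).
Δρ/ρ₀ = −αΔT + βΔS = 1.04 × 10⁻⁴ + 6.84 × 10⁻⁵ = 1.724 × 10⁻⁴, so Δρ ≈ 0.1765 kg m⁻³.
N² = (g/ρ₀)·Δρ/Δz = g·(Δρ/ρ₀)/Δz = 9.81 × 1.724 × 10⁻⁴ / 42 = 4.0268 × 10⁻⁵ s⁻².
N = √(4.0268 × 10⁻⁵) = 6.3457 × 10⁻³ rad s⁻¹ → T = 2π/N = 990.15 s = 16.503 min ≈ 16.5 min.

16.5 min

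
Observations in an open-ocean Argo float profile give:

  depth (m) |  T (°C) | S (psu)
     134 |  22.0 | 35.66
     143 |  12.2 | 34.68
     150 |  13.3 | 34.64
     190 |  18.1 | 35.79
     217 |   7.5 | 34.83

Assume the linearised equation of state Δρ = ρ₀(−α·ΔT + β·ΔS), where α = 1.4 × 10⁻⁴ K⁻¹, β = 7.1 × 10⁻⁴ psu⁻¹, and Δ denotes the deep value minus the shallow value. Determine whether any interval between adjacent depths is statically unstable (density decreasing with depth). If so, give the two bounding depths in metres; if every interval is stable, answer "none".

143–150 m

Evaluate Δρ/ρ₀ = −αΔT + βΔS across each adjacent pair:
  134–143 m: −αΔT+βΔS = −(1.4 × 10⁻⁴)(-9.8)+(7.1 × 10⁻⁴)(-0.98) = 6.8 × 10⁻⁴ → stable
  143–150 m: −αΔT+βΔS = −(1.4 × 10⁻⁴)(+1.1)+(7.1 × 10⁻⁴)(-0.04) = -1.8 × 10⁻⁴ → UNSTABLE
  150–190 m: −αΔT+βΔS = −(1.4 × 10⁻⁴)(+4.8)+(7.1 × 10⁻⁴)(+1.15) = 1.4 × 10⁻⁴ → stable
  190–217 m: −αΔT+βΔS = −(1.4 × 10⁻⁴)(-10.6)+(7.1 × 10⁻⁴)(-0.96) = 8.0 × 10⁻⁴ → stable
The 143–150 m interval has Δρ < 0: lighter water underlies denser water.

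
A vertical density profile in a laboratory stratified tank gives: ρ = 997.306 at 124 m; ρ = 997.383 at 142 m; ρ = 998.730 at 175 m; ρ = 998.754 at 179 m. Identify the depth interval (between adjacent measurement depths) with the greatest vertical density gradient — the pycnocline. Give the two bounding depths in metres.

Compute the density gradient over each adjacent pair:
  124–142 m: Δρ/Δz = 0.077/18 = 4.3 × 10⁻³ kg m⁻⁴
  142–175 m: Δρ/Δz = 1.347/33 = 0.041 kg m⁻⁴
  175–179 m: Δρ/Δz = 0.024/4 = 6.0 × 10⁻³ kg m⁻⁴
The largest gradient is in the 142–175 m interval — the pycnocline.

142–175 m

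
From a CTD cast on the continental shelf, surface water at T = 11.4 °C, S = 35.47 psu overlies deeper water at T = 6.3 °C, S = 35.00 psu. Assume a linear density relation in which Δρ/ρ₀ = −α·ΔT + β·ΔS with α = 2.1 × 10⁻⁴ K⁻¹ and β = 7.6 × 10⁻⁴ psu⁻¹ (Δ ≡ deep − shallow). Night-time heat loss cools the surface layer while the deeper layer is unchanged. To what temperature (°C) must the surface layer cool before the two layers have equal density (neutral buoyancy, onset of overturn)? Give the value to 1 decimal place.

8.0 °C

Neutral buoyancy requires Δρ = 0, i.e. −α(T_deep − T_surf′) + β(S_deep − S_surf) = 0.
T_surf′ = T_deep − (β/α)·ΔS = 6.3 − (7.6 × 10⁻⁴/2.1 × 10⁻⁴)·(-0.47) = 8.001 °C.
Cooling required: 11.4 − (8.001) = 3.399 °C.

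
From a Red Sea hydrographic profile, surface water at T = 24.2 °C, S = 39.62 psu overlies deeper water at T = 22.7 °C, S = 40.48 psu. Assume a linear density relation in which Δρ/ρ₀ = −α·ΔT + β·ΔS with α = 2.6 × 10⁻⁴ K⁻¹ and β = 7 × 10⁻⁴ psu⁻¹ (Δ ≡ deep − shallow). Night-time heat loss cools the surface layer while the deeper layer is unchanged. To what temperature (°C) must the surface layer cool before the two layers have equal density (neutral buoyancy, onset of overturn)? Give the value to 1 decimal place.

20.4 °C

Neutral buoyancy requires Δρ = 0, i.e. −α(T_deep − T_surf′) + β(S_deep − S_surf) = 0.
T_surf′ = T_deep − (β/α)·ΔS = 22.7 − (7 × 10⁻⁴/2.6 × 10⁻⁴)·(+0.86) = 20.385 °C.
Cooling required: 24.2 − (20.385) = 3.815 °C.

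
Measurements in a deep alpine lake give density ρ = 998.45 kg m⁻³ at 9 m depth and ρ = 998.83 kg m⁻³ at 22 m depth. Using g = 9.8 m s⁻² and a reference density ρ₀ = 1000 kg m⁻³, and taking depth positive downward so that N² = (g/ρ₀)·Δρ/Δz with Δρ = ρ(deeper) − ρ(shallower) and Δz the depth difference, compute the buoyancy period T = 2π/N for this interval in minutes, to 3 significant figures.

6.19 min

Δρ = 998.83 − 998.45 = 0.38 kg m⁻³ over Δz = 22 − 9 = 13 m.
N² = (9.8/1000) × (0.38/13) = 2.8646 × 10⁻⁴ s⁻².
N = √(2.8646 × 10⁻⁴) = 0.016925 rad s⁻¹, so T = 2π/N = 371.24 s = 6.1873 min ≈ 6.19 min.
A positive N² confirms static stability across the interval.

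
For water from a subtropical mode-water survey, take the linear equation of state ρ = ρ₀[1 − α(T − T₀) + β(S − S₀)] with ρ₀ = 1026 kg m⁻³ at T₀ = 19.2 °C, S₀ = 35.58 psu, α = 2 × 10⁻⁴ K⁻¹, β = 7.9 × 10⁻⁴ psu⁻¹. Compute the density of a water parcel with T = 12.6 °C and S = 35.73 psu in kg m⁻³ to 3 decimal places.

1027.476 kg m⁻³

T − T₀ = -6.6 K, S − S₀ = +0.15 psu.
Bracket = 1 − α·(-6.6) + β·(+0.15) = 1 + (1.4385 × 10⁻³) = 1.0014385.
ρ = 1026 × 1.0014385 = 1027.476 kg m⁻³.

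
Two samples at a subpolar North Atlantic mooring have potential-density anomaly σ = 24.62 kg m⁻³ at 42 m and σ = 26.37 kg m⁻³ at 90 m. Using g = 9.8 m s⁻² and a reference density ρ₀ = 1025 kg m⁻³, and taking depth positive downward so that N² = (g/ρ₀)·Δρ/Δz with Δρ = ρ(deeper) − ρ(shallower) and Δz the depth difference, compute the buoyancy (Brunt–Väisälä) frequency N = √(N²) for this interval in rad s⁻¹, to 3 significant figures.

0.0187 rad s⁻¹

Δρ = 1026.37 − 1024.62 = 1.75 kg m⁻³ over Δz = 90 − 42 = 48 m.
N² = (9.8/1025) × (1.75/48) = 3.4858 × 10⁻⁴ s⁻².
N = √(3.4858 × 10⁻⁴) = 0.018670 rad s⁻¹ ≈ 0.0187 rad s⁻¹.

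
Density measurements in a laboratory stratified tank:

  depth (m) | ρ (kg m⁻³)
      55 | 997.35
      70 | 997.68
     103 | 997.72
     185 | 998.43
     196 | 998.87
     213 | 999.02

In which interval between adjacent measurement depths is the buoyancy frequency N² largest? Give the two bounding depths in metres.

Compute the density gradient over each adjacent pair:
  55–70 m: Δρ/Δz = 0.33/15 = 0.022 kg m⁻⁴
  70–103 m: Δρ/Δz = 0.04/33 = 1.2 × 10⁻³ kg m⁻⁴
  103–185 m: Δρ/Δz = 0.71/82 = 8.7 × 10⁻³ kg m⁻⁴
  185–196 m: Δρ/Δz = 0.44/11 = 0.040 kg m⁻⁴
  196–213 m: Δρ/Δz = 0.15/17 = 8.8 × 10⁻³ kg m⁻⁴
The largest gradient is in the 185–196 m interval — the pycnocline.

185–196 m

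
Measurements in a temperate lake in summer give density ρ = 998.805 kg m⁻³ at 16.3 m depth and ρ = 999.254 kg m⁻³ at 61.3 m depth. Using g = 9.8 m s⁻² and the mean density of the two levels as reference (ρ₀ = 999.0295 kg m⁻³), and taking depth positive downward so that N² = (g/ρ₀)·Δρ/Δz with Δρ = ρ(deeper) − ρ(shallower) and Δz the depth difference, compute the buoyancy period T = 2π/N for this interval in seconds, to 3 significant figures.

635 s

Δρ = 999.254 − 998.805 = 0.449 kg m⁻³ over Δz = 61.3 − 16.3 = 45 m.
N² = (9.8/999.0295) × (0.449/45) = 9.7877 × 10⁻⁵ s⁻².
N = √(9.7877 × 10⁻⁵) = 9.8933 × 10⁻³ rad s⁻¹, so T = 2π/N = 635.09 s ≈ 635 s.
A positive N² confirms static stability across the interval.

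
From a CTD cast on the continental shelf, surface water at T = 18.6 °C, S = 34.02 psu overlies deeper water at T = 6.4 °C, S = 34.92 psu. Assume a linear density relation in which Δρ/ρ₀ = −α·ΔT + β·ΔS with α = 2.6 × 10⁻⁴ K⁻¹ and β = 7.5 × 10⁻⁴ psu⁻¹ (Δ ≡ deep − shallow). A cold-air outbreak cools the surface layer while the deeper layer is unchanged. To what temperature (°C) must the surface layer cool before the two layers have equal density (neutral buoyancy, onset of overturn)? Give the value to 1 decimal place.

3.8 °C

Neutral buoyancy requires Δρ = 0, i.e. −α(T_deep − T_surf′) + β(S_deep − S_surf) = 0.
T_surf′ = T_deep − (β/α)·ΔS = 6.4 − (7.5 × 10⁻⁴/2.6 × 10⁻⁴)·(+0.90) = 3.804 °C.
Cooling required: 18.6 − (3.804) = 14.796 °C.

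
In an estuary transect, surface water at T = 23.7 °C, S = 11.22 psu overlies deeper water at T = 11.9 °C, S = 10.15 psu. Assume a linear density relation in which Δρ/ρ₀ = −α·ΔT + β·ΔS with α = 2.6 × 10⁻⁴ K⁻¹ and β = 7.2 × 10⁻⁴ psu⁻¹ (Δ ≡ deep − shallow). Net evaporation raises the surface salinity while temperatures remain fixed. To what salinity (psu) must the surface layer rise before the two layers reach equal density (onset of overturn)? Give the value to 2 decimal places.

14.41 psu

Neutral buoyancy requires −α(T_deep − T_surf) + β(S_deep − S_surf′) = 0.
S_surf′ = S_deep − (α/β)·ΔT = 10.15 − (2.6 × 10⁻⁴/7.2 × 10⁻⁴)·(-11.8) = 14.4111 psu.
Increase required: 14.4111 − 11.22 = 3.1911 psu.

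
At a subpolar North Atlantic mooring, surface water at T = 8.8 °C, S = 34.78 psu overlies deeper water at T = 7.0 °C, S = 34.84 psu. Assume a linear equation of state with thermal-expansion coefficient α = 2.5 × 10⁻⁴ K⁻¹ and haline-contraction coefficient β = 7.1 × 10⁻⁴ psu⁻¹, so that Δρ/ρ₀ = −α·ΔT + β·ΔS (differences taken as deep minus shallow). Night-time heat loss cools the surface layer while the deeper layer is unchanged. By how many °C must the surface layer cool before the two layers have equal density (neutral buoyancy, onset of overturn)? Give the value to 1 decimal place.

2.0 °C

Neutral buoyancy requires Δρ = 0, i.e. −α(T_deep − T_surf′) + β(S_deep − S_surf) = 0.
T_surf′ = T_deep − (β/α)·ΔS = 7.0 − (7.1 × 10⁻⁴/2.5 × 10⁻⁴)·(+0.06) = 6.830 °C.
Cooling required: 8.8 − (6.830) = 1.970 °C.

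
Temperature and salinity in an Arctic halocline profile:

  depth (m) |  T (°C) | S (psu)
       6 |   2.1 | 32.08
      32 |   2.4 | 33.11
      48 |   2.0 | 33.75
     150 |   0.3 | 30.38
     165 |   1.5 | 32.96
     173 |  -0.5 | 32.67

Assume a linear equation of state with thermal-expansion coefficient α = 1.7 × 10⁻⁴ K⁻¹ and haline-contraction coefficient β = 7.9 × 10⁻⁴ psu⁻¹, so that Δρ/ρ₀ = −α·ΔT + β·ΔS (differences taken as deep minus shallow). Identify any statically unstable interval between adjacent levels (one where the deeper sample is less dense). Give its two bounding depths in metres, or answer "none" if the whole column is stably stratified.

48–150 m

Evaluate Δρ/ρ₀ = −αΔT + βΔS across each adjacent pair:
  6–32 m: −αΔT+βΔS = −(1.7 × 10⁻⁴)(+0.3)+(7.9 × 10⁻⁴)(+1.03) = 7.6 × 10⁻⁴ → stable
  32–48 m: −αΔT+βΔS = −(1.7 × 10⁻⁴)(-0.4)+(7.9 × 10⁻⁴)(+0.64) = 5.7 × 10⁻⁴ → stable
  48–150 m: −αΔT+βΔS = −(1.7 × 10⁻⁴)(-1.7)+(7.9 × 10⁻⁴)(-3.37) = -2.4 × 10⁻³ → UNSTABLE
  150–165 m: −αΔT+βΔS = −(1.7 × 10⁻⁴)(+1.2)+(7.9 × 10⁻⁴)(+2.58) = 1.8 × 10⁻³ → stable
  165–173 m: −αΔT+βΔS = −(1.7 × 10⁻⁴)(-2.0)+(7.9 × 10⁻⁴)(-0.29) = 1.1 × 10⁻⁴ → stable
The 48–150 m interval has Δρ < 0: lighter water underlies denser water.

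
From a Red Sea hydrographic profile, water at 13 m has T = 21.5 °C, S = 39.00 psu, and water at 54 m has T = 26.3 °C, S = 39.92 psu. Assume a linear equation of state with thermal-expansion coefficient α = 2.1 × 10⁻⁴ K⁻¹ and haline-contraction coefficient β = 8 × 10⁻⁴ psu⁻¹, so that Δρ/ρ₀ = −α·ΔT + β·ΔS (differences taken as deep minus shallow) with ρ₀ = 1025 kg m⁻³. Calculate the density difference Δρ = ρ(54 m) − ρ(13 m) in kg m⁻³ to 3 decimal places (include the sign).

ΔT = +4.8 K, ΔS = +0.92 psu (deep − shallow).
Δρ/ρ₀ = −(2.1 × 10⁻⁴)(+4.8) + (8 × 10⁻⁴)(+0.92) = -2.72 × 10⁻⁴.
Δρ = 1025 × (-2.72 × 10⁻⁴) = -0.279 kg m⁻³.
Negative Δρ: lighter below, statically unstable.

-0.279 kg m⁻³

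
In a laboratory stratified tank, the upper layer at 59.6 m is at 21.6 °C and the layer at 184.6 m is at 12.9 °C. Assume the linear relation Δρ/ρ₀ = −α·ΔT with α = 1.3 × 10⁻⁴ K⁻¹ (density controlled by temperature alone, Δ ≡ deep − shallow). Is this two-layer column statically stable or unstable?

stable

ΔT = 12.9 − 21.6 = -8.7 K, so Δρ/ρ₀ = −αΔT = 1.131 × 10⁻³.
Δρ/ρ₀ > 0, so Δρ > 0: deeper water is denser → statically stable.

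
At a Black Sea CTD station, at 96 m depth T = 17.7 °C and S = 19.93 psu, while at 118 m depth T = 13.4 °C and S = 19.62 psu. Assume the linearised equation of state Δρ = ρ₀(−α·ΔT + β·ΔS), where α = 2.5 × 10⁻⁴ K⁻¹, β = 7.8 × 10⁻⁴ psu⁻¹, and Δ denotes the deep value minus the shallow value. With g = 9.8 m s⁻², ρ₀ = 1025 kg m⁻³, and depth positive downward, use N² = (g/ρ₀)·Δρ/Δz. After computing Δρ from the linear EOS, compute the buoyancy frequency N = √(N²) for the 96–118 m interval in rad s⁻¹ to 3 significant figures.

ΔT = -4.3 K, ΔS = -0.31 psu (deep − shallow).
Δρ/ρ₀ = −αΔT + βΔS = 1.075 × 10⁻³ − 2.418 × 10⁻⁴ = 8.332 × 10⁻⁴, so Δρ ≈ 0.8540 kg m⁻³.
N² = (g/ρ₀)·Δρ/Δz = g·(Δρ/ρ₀)/Δz = 9.8 × 8.332 × 10⁻⁴ / 22 = 3.7115 × 10⁻⁴ s⁻².
N = √(3.7115 × 10⁻⁴) = 0.019265 rad s⁻¹ ≈ 0.0193 rad s⁻¹.

0.0193 rad s⁻¹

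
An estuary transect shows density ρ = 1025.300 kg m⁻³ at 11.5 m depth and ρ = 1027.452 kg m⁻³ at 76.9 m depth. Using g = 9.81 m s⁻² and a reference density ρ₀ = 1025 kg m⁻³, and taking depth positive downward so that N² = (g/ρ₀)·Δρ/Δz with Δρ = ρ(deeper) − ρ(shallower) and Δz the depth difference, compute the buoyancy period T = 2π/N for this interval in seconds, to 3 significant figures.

354 s

Δρ = 1027.452 − 1025.300 = 2.152 kg m⁻³ over Δz = 76.9 − 11.5 = 65.4 m.
N² = (9.81/1025) × (2.152/65.4) = 3.1493 × 10⁻⁴ s⁻².
N = √(3.1493 × 10⁻⁴) = 0.017746 rad s⁻¹, so T = 2π/N = 354.06 s ≈ 354 s.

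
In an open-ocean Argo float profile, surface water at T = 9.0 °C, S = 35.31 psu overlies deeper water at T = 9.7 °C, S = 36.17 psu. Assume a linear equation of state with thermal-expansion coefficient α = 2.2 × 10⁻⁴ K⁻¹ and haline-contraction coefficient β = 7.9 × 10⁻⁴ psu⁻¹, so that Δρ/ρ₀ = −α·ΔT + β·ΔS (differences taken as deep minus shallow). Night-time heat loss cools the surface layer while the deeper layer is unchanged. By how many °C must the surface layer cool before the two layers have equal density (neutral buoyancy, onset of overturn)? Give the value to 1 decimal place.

2.4 °C

Neutral buoyancy requires Δρ = 0, i.e. −α(T_deep − T_surf′) + β(S_deep − S_surf) = 0.
T_surf′ = T_deep − (β/α)·ΔS = 9.7 − (7.9 × 10⁻⁴/2.2 × 10⁻⁴)·(+0.86) = 6.612 °C.
Cooling required: 9.0 − (6.612) = 2.388 °C.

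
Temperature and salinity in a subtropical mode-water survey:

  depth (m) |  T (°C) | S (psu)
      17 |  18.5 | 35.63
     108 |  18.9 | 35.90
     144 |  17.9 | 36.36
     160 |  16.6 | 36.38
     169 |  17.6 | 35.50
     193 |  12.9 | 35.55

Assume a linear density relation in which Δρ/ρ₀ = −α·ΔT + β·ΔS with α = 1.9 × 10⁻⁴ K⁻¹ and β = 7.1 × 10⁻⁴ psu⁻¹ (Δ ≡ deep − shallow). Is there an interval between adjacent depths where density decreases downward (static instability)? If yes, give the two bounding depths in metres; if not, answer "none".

160–169 m

Evaluate Δρ/ρ₀ = −αΔT + βΔS across each adjacent pair:
  17–108 m: −αΔT+βΔS = −(1.9 × 10⁻⁴)(+0.4)+(7.1 × 10⁻⁴)(+0.27) = 1.2 × 10⁻⁴ → stable
  108–144 m: −αΔT+βΔS = −(1.9 × 10⁻⁴)(-1.0)+(7.1 × 10⁻⁴)(+0.46) = 5.2 × 10⁻⁴ → stable
  144–160 m: −αΔT+βΔS = −(1.9 × 10⁻⁴)(-1.3)+(7.1 × 10⁻⁴)(+0.02) = 2.6 × 10⁻⁴ → stable
  160–169 m: −αΔT+βΔS = −(1.9 × 10⁻⁴)(+1.0)+(7.1 × 10⁻⁴)(-0.88) = -8.1 × 10⁻⁴ → UNSTABLE
  169–193 m: −αΔT+βΔS = −(1.9 × 10⁻⁴)(-4.7)+(7.1 × 10⁻⁴)(+0.05) = 9.3 × 10⁻⁴ → stable
The 160–169 m interval has Δρ < 0: lighter water underlies denser water.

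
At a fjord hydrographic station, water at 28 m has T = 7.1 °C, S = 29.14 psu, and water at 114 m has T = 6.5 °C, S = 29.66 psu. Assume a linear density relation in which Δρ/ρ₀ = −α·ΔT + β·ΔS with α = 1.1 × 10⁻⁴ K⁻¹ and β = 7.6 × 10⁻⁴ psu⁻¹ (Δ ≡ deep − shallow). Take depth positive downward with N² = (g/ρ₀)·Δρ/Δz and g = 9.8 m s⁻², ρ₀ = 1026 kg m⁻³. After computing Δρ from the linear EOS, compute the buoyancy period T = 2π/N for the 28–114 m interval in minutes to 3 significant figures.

14.4 min

ΔT = -0.6 K, ΔS = +0.52 psu (deep − shallow).
Δρ/ρ₀ = −αΔT + βΔS = 6.60 × 10⁻⁵ + 3.952 × 10⁻⁴ = 4.612 × 10⁻⁴, so Δρ ≈ 0.4732 kg m⁻³.
N² = (g/ρ₀)·Δρ/Δz = g·(Δρ/ρ₀)/Δz = 9.8 × 4.612 × 10⁻⁴ / 86 = 5.2555 × 10⁻⁵ s⁻².
N = √(5.2555 × 10⁻⁵) = 7.2495 × 10⁻³ rad s⁻¹ → T = 2π/N = 866.71 s = 14.445 min ≈ 14.4 min.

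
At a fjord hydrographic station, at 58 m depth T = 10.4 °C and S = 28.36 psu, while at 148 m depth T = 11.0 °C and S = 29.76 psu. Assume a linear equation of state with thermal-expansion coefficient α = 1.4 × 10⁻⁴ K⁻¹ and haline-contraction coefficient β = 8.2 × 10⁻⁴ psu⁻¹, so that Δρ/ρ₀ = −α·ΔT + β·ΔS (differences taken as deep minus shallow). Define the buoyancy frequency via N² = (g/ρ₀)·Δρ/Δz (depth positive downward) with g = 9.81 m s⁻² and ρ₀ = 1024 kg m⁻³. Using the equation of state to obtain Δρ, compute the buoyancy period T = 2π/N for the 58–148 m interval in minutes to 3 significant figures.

ΔT = +0.6 K, ΔS = +1.40 psu (deep − shallow).
Δρ/ρ₀ = −αΔT + βΔS = -8.40 × 10⁻⁵ + 1.148 × 10⁻³ = 1.064 × 10⁻³, so Δρ ≈ 1.090 kg m⁻³.
N² = (g/ρ₀)·Δρ/Δz = g·(Δρ/ρ₀)/Δz = 9.81 × 1.064 × 10⁻³ / 90 = 1.1598 × 10⁻⁴ s⁻².
N = √(1.1598 × 10⁻⁴) = 0.010769 rad s⁻¹ → T = 2π/N = 583.45 s = 9.7242 min ≈ 9.72 min.

9.72 min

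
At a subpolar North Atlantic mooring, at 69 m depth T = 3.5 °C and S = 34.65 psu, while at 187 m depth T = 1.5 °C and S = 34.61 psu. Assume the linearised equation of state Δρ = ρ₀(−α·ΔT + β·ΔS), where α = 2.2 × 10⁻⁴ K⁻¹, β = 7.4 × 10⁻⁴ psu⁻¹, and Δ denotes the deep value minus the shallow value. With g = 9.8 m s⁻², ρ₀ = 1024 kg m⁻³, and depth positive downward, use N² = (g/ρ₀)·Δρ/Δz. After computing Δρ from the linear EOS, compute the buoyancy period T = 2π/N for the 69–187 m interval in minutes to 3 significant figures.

ΔT = -2.0 K, ΔS = -0.04 psu (deep − shallow).
Δρ/ρ₀ = −αΔT + βΔS = 4.40 × 10⁻⁴ − 2.96 × 10⁻⁵ = 4.104 × 10⁻⁴, so Δρ ≈ 0.4202 kg m⁻³.
N² = (g/ρ₀)·Δρ/Δz = g·(Δρ/ρ₀)/Δz = 9.8 × 4.104 × 10⁻⁴ / 118 = 3.4084 × 10⁻⁵ s⁻².
N = √(3.4084 × 10⁻⁵) = 5.8382 × 10⁻³ rad s⁻¹ → T = 2π/N = 1.0762 × 10³ s = 17.937 min ≈ 17.9 min.

17.9 min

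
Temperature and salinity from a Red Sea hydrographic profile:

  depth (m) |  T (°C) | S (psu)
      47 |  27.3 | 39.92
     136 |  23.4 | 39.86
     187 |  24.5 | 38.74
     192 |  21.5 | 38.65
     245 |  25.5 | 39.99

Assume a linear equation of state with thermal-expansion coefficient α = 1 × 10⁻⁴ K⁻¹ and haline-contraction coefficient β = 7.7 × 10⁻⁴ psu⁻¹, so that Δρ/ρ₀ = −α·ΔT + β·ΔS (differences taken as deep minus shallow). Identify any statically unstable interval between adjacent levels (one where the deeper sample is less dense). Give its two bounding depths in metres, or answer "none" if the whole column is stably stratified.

Evaluate Δρ/ρ₀ = −αΔT + βΔS across each adjacent pair:
  47–136 m: −αΔT+βΔS = −(1 × 10⁻⁴)(-3.9)+(7.7 × 10⁻⁴)(-0.06) = 3.4 × 10⁻⁴ → stable
  136–187 m: −αΔT+βΔS = −(1 × 10⁻⁴)(+1.1)+(7.7 × 10⁻⁴)(-1.12) = -9.7 × 10⁻⁴ → UNSTABLE
  187–192 m: −αΔT+βΔS = −(1 × 10⁻⁴)(-3.0)+(7.7 × 10⁻⁴)(-0.09) = 2.3 × 10⁻⁴ → stable
  192–245 m: −αΔT+βΔS = −(1 × 10⁻⁴)(+4.0)+(7.7 × 10⁻⁴)(+1.34) = 6.3 × 10⁻⁴ → stable
The 136–187 m interval has Δρ < 0: lighter water underlies denser water.

136–187 m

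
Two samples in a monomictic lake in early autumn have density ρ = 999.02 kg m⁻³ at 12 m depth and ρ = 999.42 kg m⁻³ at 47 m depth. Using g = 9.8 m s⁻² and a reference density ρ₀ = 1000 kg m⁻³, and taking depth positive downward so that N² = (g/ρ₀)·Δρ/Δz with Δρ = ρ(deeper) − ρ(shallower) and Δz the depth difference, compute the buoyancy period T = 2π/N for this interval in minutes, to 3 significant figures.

Δρ = 999.42 − 999.02 = 0.40 kg m⁻³ over Δz = 47 − 12 = 35 m.
N² = (9.8/1000) × (0.40/35) = 1.1200 × 10⁻⁴ s⁻².
N = √(1.1200 × 10⁻⁴) = 0.010583 rad s⁻¹, so T = 2π/N = 593.71 s = 9.8952 min ≈ 9.90 min.

9.90 min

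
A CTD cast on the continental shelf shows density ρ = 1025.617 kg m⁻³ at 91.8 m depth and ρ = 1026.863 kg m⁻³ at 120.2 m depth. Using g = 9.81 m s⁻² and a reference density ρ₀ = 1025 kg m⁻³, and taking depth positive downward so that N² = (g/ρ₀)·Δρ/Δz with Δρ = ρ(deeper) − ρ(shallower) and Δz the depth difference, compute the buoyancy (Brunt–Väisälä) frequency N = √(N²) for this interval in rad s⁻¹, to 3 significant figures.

0.0205 rad s⁻¹

Δρ = 1026.863 − 1025.617 = 1.246 kg m⁻³ over Δz = 120.2 − 91.8 = 28.4 m.
N² = (9.81/1025) × (1.246/28.4) = 4.1990 × 10⁻⁴ s⁻².
N = √(4.1990 × 10⁻⁴) = 0.020491 rad s⁻¹ ≈ 0.0205 rad s⁻¹.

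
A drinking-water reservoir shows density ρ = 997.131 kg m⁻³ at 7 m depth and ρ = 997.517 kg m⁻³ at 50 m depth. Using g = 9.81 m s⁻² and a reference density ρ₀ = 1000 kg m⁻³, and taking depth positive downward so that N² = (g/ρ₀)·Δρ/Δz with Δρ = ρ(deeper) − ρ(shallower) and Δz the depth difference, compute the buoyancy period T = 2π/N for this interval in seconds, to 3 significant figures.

Δρ = 997.517 − 997.131 = 0.386 kg m⁻³ over Δz = 50 − 7 = 43 m.
N² = (9.81/1000) × (0.386/43) = 8.8062 × 10⁻⁵ s⁻².
N = √(8.8062 × 10⁻⁵) = 9.3841 × 10⁻³ rad s⁻¹, so T = 2π/N = 669.56 s ≈ 670 s.

670 s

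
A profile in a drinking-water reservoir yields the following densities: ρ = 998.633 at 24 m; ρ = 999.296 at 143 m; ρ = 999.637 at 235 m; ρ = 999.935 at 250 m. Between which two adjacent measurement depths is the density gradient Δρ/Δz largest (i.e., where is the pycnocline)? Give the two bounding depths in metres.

Compute the density gradient over each adjacent pair:
  24–143 m: Δρ/Δz = 0.663/119 = 5.6 × 10⁻³ kg m⁻⁴
  143–235 m: Δρ/Δz = 0.341/92 = 3.7 × 10⁻³ kg m⁻⁴
  235–250 m: Δρ/Δz = 0.298/15 = 0.020 kg m⁻⁴
The largest gradient is in the 235–250 m interval — the pycnocline.

235–250 m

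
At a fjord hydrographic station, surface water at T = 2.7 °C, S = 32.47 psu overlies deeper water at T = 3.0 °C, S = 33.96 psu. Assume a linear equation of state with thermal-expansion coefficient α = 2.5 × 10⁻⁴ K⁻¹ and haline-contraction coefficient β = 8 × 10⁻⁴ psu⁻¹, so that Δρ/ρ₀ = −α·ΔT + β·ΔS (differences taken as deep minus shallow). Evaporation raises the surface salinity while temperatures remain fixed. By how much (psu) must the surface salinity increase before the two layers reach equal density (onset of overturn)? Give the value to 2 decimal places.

1.40 psu

Neutral buoyancy requires −α(T_deep − T_surf) + β(S_deep − S_surf′) = 0.
S_surf′ = S_deep − (α/β)·ΔT = 33.96 − (2.5 × 10⁻⁴/8 × 10⁻⁴)·(+0.3) = 33.8663 psu.
Increase required: 33.8663 − 32.47 = 1.3963 psu.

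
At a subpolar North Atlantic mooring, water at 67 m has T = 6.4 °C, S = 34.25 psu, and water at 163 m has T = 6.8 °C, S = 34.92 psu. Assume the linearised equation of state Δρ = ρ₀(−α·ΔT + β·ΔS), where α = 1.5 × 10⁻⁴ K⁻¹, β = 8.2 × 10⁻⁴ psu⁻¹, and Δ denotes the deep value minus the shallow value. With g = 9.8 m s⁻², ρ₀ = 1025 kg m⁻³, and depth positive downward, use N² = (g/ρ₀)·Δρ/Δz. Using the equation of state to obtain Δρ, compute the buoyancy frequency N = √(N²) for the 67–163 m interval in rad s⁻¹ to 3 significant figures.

ΔT = +0.4 K, ΔS = +0.67 psu (deep − shallow).
Δρ/ρ₀ = −αΔT + βΔS = -6.00 × 10⁻⁵ + 5.494 × 10⁻⁴ = 4.894 × 10⁻⁴, so Δρ ≈ 0.5016 kg m⁻³.
N² = (g/ρ₀)·Δρ/Δz = g·(Δρ/ρ₀)/Δz = 9.8 × 4.894 × 10⁻⁴ / 96 = 4.9960 × 10⁻⁵ s⁻².
N = √(4.9960 × 10⁻⁵) = 7.0682 × 10⁻³ rad s⁻¹ ≈ 7.07 × 10⁻³ rad s⁻¹.

7.07 × 10⁻³ rad s⁻¹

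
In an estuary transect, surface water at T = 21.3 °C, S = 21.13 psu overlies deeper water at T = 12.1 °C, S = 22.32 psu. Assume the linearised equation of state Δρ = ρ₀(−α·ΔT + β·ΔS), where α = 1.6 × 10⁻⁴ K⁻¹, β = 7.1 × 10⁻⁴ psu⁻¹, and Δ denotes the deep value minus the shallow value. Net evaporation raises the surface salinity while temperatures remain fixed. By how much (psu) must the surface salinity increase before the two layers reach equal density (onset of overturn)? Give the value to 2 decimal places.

3.26 psu

Neutral buoyancy requires −α(T_deep − T_surf) + β(S_deep − S_surf′) = 0.
S_surf′ = S_deep − (α/β)·ΔT = 22.32 − (1.6 × 10⁻⁴/7.1 × 10⁻⁴)·(-9.2) = 24.3932 psu.
Increase required: 24.3932 − 21.13 = 3.2632 psu.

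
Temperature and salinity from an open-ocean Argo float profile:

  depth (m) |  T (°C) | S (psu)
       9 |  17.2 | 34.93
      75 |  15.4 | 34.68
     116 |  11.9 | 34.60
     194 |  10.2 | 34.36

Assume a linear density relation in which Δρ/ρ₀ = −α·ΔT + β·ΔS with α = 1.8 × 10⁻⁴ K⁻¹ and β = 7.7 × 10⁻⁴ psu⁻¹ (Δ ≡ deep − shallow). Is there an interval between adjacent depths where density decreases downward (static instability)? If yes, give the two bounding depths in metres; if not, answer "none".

none

Evaluate Δρ/ρ₀ = −αΔT + βΔS across each adjacent pair:
  9–75 m: −αΔT+βΔS = −(1.8 × 10⁻⁴)(-1.8)+(7.7 × 10⁻⁴)(-0.25) = 1.3 × 10⁻⁴ → stable
  75–116 m: −αΔT+βΔS = −(1.8 × 10⁻⁴)(-3.5)+(7.7 × 10⁻⁴)(-0.08) = 5.7 × 10⁻⁴ → stable
  116–194 m: −αΔT+βΔS = −(1.8 × 10⁻⁴)(-1.7)+(7.7 × 10⁻⁴)(-0.24) = 1.2 × 10⁻⁴ → stable
Every interval has Δρ > 0: the column is stably stratified throughout.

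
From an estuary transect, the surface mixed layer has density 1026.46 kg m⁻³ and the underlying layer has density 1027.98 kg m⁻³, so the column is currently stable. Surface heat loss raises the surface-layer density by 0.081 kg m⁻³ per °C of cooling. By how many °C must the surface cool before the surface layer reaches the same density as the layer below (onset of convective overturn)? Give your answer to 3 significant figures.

18.8 °C

Density deficit of the surface layer: 1027.98 − 1026.46 = 1.52 kg m⁻³.
Required change = 1.52 / 0.081 = 18.8 °C.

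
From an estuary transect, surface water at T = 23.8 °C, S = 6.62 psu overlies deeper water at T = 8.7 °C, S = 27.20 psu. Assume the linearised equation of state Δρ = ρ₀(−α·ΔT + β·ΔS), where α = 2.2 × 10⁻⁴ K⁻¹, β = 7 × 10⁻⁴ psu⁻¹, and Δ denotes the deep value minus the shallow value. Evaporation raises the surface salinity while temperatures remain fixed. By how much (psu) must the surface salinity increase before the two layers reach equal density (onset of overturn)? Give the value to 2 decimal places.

25.33 psu

Neutral buoyancy requires −α(T_deep − T_surf) + β(S_deep − S_surf′) = 0.
S_surf′ = S_deep − (α/β)·ΔT = 27.20 − (2.2 × 10⁻⁴/7 × 10⁻⁴)·(-15.1) = 31.9457 psu.
Increase required: 31.9457 − 6.62 = 25.3257 psu.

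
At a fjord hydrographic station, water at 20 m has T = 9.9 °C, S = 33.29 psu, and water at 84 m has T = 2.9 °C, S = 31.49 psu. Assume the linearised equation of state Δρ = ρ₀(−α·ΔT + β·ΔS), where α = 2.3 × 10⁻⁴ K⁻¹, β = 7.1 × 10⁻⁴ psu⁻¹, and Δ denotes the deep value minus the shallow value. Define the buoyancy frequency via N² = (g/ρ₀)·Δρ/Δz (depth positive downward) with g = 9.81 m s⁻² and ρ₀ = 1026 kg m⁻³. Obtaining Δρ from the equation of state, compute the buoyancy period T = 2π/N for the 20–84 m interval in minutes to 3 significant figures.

ΔT = -7.0 K, ΔS = -1.80 psu (deep − shallow).
Δρ/ρ₀ = −αΔT + βΔS = 1.61 × 10⁻³ − 1.278 × 10⁻³ = 3.32 × 10⁻⁴, so Δρ ≈ 0.3406 kg m⁻³.
N² = (g/ρ₀)·Δρ/Δz = g·(Δρ/ρ₀)/Δz = 9.81 × 3.32 × 10⁻⁴ / 64 = 5.0889 × 10⁻⁵ s⁻².
N = √(5.0889 × 10⁻⁵) = 7.1337 × 10⁻³ rad s⁻¹ → T = 2π/N = 880.78 s = 14.680 min ≈ 14.7 min.

14.7 min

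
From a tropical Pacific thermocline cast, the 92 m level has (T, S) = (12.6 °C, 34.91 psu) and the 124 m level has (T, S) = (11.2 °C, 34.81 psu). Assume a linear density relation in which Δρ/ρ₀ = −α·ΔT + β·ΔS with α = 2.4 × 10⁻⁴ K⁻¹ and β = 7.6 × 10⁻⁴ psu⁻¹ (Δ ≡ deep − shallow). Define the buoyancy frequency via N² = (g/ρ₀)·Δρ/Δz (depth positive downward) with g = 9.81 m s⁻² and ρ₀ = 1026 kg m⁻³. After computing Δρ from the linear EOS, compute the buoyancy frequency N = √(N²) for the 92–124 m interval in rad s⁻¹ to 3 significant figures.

ΔT = -1.4 K, ΔS = -0.10 psu (deep − shallow).
Δρ/ρ₀ = −αΔT + βΔS = 3.36 × 10⁻⁴ − 7.60 × 10⁻⁵ = 2.60 × 10⁻⁴, so Δρ ≈ 0.2668 kg m⁻³.
N² = (g/ρ₀)·Δρ/Δz = g·(Δρ/ρ₀)/Δz = 9.81 × 2.60 × 10⁻⁴ / 32 = 7.9706 × 10⁻⁵ s⁻².
N = √(7.9706 × 10⁻⁵) = 8.9278 × 10⁻³ rad s⁻¹ ≈ 8.93 × 10⁻³ rad s⁻¹.

8.93 × 10⁻³ rad s⁻¹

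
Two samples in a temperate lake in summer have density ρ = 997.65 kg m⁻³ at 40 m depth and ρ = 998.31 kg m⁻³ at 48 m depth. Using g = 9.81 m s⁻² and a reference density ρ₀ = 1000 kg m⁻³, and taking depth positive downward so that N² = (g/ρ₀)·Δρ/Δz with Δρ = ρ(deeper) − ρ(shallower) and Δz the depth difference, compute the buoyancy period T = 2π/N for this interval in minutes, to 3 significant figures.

Δρ = 998.31 − 997.65 = 0.66 kg m⁻³ over Δz = 48 − 40 = 8 m.
N² = (9.81/1000) × (0.66/8) = 8.0933 × 10⁻⁴ s⁻².
N = √(8.0933 × 10⁻⁴) = 0.028449 rad s⁻¹, so T = 2π/N = 220.86 s = 3.6810 min ≈ 3.68 min.

3.68 min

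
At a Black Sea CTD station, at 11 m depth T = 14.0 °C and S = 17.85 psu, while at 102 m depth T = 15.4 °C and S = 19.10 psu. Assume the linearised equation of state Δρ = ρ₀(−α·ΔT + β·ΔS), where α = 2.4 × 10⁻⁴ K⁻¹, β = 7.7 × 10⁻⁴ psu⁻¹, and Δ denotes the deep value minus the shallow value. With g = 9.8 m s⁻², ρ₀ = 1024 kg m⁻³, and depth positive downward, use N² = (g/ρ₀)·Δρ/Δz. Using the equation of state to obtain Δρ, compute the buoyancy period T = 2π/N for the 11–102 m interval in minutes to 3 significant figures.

12.7 min

ΔT = +1.4 K, ΔS = +1.25 psu (deep − shallow).
Δρ/ρ₀ = −αΔT + βΔS = -3.36 × 10⁻⁴ + 9.625 × 10⁻⁴ = 6.265 × 10⁻⁴, so Δρ ≈ 0.6415 kg m⁻³.
N² = (g/ρ₀)·Δρ/Δz = g·(Δρ/ρ₀)/Δz = 9.8 × 6.265 × 10⁻⁴ / 91 = 6.7469 × 10⁻⁵ s⁻².
N = √(6.7469 × 10⁻⁵) = 8.2140 × 10⁻³ rad s⁻¹ → T = 2π/N = 764.94 s = 12.749 min ≈ 12.7 min.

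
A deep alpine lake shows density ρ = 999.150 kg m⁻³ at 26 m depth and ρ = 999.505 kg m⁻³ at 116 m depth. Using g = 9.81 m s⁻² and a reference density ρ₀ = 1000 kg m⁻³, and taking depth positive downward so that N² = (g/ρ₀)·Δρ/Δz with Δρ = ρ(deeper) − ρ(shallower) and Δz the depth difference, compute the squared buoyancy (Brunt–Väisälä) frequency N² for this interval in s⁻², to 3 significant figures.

Δρ = 999.505 − 999.150 = 0.355 kg m⁻³ over Δz = 116 − 26 = 90 m.
N² = (9.81/1000) × (0.355/90) = 3.8695 × 10⁻⁵ s⁻² ≈ 3.87 × 10⁻⁵ s⁻².

3.87 × 10⁻⁵ s⁻²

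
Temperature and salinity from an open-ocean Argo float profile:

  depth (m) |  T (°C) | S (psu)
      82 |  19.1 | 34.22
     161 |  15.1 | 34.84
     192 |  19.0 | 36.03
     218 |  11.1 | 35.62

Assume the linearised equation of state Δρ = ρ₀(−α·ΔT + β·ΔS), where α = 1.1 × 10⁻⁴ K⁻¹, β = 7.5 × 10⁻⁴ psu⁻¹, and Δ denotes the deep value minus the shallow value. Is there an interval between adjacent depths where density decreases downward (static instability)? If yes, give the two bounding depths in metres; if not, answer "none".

Evaluate Δρ/ρ₀ = −αΔT + βΔS across each adjacent pair:
  82–161 m: −αΔT+βΔS = −(1.1 × 10⁻⁴)(-4.0)+(7.5 × 10⁻⁴)(+0.62) = 9.0 × 10⁻⁴ → stable
  161–192 m: −αΔT+βΔS = −(1.1 × 10⁻⁴)(+3.9)+(7.5 × 10⁻⁴)(+1.19) = 4.6 × 10⁻⁴ → stable
  192–218 m: −αΔT+βΔS = −(1.1 × 10⁻⁴)(-7.9)+(7.5 × 10⁻⁴)(-0.41) = 5.6 × 10⁻⁴ → stable
Every interval has Δρ > 0: the column is stably stratified throughout.

none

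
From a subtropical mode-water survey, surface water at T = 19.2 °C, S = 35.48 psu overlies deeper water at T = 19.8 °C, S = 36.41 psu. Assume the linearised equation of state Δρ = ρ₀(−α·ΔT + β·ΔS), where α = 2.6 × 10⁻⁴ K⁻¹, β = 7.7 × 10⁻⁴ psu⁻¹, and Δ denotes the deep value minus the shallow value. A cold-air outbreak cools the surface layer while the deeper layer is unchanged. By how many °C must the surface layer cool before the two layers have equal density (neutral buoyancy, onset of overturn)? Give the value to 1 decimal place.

2.2 °C

Neutral buoyancy requires Δρ = 0, i.e. −α(T_deep − T_surf′) + β(S_deep − S_surf) = 0.
T_surf′ = T_deep − (β/α)·ΔS = 19.8 − (7.7 × 10⁻⁴/2.6 × 10⁻⁴)·(+0.93) = 17.046 °C.
Cooling required: 19.2 − (17.046) = 2.154 °C.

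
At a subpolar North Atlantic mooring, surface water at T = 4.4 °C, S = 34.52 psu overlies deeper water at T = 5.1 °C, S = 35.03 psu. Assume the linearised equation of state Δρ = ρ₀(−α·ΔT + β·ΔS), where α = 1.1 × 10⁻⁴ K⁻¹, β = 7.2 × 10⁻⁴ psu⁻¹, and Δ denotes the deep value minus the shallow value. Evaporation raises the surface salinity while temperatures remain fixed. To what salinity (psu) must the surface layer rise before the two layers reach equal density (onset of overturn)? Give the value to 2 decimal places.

34.92 psu

Neutral buoyancy requires −α(T_deep − T_surf) + β(S_deep − S_surf′) = 0.
S_surf′ = S_deep − (α/β)·ΔT = 35.03 − (1.1 × 10⁻⁴/7.2 × 10⁻⁴)·(+0.7) = 34.9231 psu.
Increase required: 34.9231 − 34.52 = 0.4031 psu.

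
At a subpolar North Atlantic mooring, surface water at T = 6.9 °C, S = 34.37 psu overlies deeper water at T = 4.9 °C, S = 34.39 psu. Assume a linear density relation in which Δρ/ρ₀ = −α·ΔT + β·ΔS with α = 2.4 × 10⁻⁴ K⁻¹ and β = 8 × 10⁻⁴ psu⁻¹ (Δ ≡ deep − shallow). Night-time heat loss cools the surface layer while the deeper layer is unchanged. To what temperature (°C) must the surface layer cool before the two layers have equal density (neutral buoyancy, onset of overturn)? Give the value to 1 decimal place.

4.8 °C

Neutral buoyancy requires Δρ = 0, i.e. −α(T_deep − T_surf′) + β(S_deep − S_surf) = 0.
T_surf′ = T_deep − (β/α)·ΔS = 4.9 − (8 × 10⁻⁴/2.4 × 10⁻⁴)·(+0.02) = 4.833 °C.
Cooling required: 6.9 − (4.833) = 2.067 °C.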